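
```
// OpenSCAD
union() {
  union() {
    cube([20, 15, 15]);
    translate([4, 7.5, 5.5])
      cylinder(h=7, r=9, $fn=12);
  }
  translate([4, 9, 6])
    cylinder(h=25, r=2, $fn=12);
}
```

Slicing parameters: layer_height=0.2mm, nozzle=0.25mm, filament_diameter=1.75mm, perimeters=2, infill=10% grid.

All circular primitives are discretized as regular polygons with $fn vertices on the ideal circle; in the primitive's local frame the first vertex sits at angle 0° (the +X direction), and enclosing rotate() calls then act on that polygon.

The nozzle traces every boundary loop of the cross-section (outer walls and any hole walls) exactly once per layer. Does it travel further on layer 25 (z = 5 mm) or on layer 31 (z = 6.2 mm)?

Layer 25 (z = 5): the cube (footprint 20×15) is included at this height (perimeter 70.00 mm); the cylinder at (4, 7.5) does not reach this height (z outside [5.5, 12.5]); Combining (union): only the 20×15 cube is present, so the union is just that shape — boundary = 70.00 mm; the cylinder at (4, 9) does not reach this height (z outside [6, 31]); Taking the union: only that combined region is present, so the union is just that shape — boundary = 70.00 mm. So its perimeter = 70.00 mm. Layer 31 (z = 6.2): the cube (footprint 20×15) is included at this height (perimeter 70.00 mm); the r=9 cylinder at (4, 7.5) gives a regular 12-gon of circumradius 9 (constant along its height) (perimeter = 2·12·9.000·sin(180°/12) = 55.90 mm); Combining (union): the regions partially overlap (shared area 173.34 mm²), so the edge portions inside another operand are dropped and the merged outline is re-measured after clipping — boundary = 75.51 mm; the r=2 cylinder at (4, 9) contributes a regular 12-gon of circumradius 2 (perimeter = 2·12·2.000·sin(180°/12) = 12.42 mm); Merging all regions: the r=2 cylinder at (4, 9) lies entirely inside that combined region, so the union is just that combined region — boundary = 75.51 mm. So its perimeter = 75.51 mm. Layer 31 is larger (75.51 vs 70.00 mm).

layer 31 (z = 6.2 mm)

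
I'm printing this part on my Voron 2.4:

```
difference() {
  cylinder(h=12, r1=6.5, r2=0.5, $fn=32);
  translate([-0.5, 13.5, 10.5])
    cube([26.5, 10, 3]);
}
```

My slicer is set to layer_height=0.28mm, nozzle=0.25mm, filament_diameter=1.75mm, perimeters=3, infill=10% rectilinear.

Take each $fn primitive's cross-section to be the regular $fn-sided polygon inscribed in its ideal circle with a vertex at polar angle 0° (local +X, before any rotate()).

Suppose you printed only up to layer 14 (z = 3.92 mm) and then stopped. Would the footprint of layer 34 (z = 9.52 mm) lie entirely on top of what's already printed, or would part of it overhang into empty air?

Compare the two slices. At z = 3.92: the cone contributes a regular 32-gon of circumradius 4.540 (interpolated between r1=6.5 and r2=0.5 at t=0.327) (area = (32/2)·4.540²·sin(360°/32) = 64.34 mm²); the cube at (-0.5, 13.5) is absent (z outside [10.5, 13.5]); After the difference (first − rest): none of the subtracted shapes is present at this height, so the cone is unchanged — area = 64.34 mm². At z = 9.52: the cone (r1=6.5→r2=0.5) has section circumradius 1.740 here — a regular 32-gon (area = (32/2)·1.740²·sin(360°/32) = 9.45 mm²); the cube at (-0.5, 13.5) is absent (z outside [10.5, 13.5]); After the difference (first − rest): none of the subtracted shapes is present at this height, so the cone is unchanged — area = 9.45 mm². Checking containment: the cross-section at z = 9.52 is a subset of the cross-section at z = 3.92.

entirely on top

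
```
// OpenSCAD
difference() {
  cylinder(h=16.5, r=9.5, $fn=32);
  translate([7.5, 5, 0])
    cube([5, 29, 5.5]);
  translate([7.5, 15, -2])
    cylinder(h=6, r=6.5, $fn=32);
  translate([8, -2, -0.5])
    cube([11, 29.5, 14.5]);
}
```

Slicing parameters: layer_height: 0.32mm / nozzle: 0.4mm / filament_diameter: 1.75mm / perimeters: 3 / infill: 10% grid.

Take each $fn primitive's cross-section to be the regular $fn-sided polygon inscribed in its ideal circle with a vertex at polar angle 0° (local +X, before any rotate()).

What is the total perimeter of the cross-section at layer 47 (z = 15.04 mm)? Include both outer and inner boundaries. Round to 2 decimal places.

At z = 15.04 mm: the cylinder: section is a regular 32-gon, circumradius r=9.5 (perimeter = 2·32·9.500·sin(180°/32) = 59.59 mm); the cube at (7.5, 5) is absent (z outside [0, 5.5]); the cylinder at (7.5, 15) does not reach this height (z outside [-2, 4]); the cube at (8, -2) does not reach this height (z outside [-0.5, 14]); After the difference (first − rest): none of the subtracted shapes is present at this height, so the r=9.5 cylinder is unchanged — boundary = 59.59 mm. Overall, the cross-section is a single solid region. Total boundary length (outer) = 59.59 mm.

59.59 mm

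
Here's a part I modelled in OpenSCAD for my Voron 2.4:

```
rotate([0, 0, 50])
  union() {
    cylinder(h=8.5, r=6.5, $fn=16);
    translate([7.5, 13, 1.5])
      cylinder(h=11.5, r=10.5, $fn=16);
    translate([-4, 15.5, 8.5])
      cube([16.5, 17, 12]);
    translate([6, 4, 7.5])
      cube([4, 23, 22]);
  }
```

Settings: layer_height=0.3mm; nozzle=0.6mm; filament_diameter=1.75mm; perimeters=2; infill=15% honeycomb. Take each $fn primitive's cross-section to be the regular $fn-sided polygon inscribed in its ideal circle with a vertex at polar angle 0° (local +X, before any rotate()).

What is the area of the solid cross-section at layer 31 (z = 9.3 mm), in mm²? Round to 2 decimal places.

At z = 9.3 mm: the cylinder does not reach this height (z outside [0, 8.5]); the cylinder at (7.5, 13): section is a regular 16-gon, circumradius r=10.5 (area = (16/2)·10.500²·sin(360°/16) = 337.53 mm²); the cube at (-4, 15.5) is present — its section is the full 16.5×17 rectangle (area 280.50 mm²); the 4×23 cube at (6, 4) contributes its full rectangle (area 92.00 mm²); Combining (union): the regions partially overlap — summed areas 710.03 mm² minus the doubly-counted overlap 188.04 mm² gives 521.99 mm² — area = 521.99 mm²; (rotated 50° about Z; rotation is an isometry so areas/perimeters/island counts are preserved). Overall, the cross-section is a single solid region. Net area = 521.99 mm².

521.99 mm²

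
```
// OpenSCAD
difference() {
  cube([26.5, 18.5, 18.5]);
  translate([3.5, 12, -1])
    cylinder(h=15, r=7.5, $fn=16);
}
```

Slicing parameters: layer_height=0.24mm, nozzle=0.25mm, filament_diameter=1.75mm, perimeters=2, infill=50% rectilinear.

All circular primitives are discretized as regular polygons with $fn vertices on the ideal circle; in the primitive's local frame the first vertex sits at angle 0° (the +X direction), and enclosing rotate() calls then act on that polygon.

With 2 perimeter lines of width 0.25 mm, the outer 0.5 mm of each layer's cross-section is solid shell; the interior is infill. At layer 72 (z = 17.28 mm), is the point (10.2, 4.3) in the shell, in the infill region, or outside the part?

At z = 17.28 mm: the cube (footprint 26.5×18.5) is included at this height; the cylinder at (3.5, 12) is absent (z outside [-1, 14]); After the difference (first − rest): none of the subtracted shapes is present at this height, so the 26.5×18.5 cube is unchanged — 1 connected region. Overall, the cross-section is a single solid region. The nearest boundary edge runs (0.00, 0.00)→(26.50, 0.00); distance from the point to it = 4.30 mm. The point is inside the cross-section and 4.30 mm from the nearest boundary — more than the 0.5 mm shell width (2 × 0.25), so it's in the infill interior.

infill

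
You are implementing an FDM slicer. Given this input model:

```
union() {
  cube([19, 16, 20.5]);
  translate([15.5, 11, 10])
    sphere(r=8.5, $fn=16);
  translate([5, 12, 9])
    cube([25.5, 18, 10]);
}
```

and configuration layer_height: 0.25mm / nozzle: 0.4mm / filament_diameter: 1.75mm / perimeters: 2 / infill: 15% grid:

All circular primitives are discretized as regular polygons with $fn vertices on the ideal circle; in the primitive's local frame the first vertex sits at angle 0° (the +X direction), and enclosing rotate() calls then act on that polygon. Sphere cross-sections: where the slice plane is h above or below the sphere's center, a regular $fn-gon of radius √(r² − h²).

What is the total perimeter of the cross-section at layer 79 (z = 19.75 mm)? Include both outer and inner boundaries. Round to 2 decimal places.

At z = 19.75 mm: the 19×16 cube contributes its full rectangle (perimeter 70.00 mm); the sphere at (15.5, 11) does not reach this height (|z−center|=9.750 > r=8.5); the cube at (5, 12) is absent (z outside [9, 19]); Combining (union): only the 19×16 cube is present, so the union is just that shape — boundary = 70.00 mm. Overall, the cross-section is a single solid region. Total boundary length (outer) = 70.00 mm.

70.00 mm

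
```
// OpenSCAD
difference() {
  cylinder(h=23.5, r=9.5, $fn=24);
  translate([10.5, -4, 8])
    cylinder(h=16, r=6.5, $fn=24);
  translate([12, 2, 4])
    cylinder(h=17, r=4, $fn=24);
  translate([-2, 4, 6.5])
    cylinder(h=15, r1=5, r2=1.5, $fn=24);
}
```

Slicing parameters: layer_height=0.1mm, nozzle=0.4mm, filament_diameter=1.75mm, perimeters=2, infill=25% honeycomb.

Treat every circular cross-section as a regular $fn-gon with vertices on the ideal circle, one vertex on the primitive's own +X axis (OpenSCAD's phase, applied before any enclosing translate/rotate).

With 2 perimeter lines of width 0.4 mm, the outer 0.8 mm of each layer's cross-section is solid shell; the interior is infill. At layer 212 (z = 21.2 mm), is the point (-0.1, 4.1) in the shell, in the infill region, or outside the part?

At z = 21.2 mm: the cylinder: section is a regular 24-gon, circumradius r=9.5; the r=6.5 cylinder at (10.5, -4) gives a regular 24-gon of circumradius 6.5 (constant along its height); the cylinder at (12, 2) does not reach this height (z outside [4, 21]); the cone at (-2, 4): at t=0.980 of its height the radius interpolates to r₁+(r₂−r₁)t = 1.570, giving a regular 24-gon of that circumradius; Taking the first minus the rest: starting from the r=9.5 cylinder, the r=6.5 cylinder at (10.5, -4) partially overlaps it — only the 35.28 mm² overlap (of its 131.22 mm²) is removed, clipping the outline; the cone at (-2, 4) lies wholly inside it (removes its full 7.66 mm² and its 9.84 mm outline becomes a hole wall) — 1 connected region with 1 hole. Overall, the cross-section is one region with 1 hole. The nearest boundary edge runs (-0.43, 4.00)→(-0.48, 4.41); distance from the point to it = 0.34 mm. The point is inside the cross-section, 0.34 mm from the nearest boundary — within the 0.8 mm shell band (2 × 0.4).

shell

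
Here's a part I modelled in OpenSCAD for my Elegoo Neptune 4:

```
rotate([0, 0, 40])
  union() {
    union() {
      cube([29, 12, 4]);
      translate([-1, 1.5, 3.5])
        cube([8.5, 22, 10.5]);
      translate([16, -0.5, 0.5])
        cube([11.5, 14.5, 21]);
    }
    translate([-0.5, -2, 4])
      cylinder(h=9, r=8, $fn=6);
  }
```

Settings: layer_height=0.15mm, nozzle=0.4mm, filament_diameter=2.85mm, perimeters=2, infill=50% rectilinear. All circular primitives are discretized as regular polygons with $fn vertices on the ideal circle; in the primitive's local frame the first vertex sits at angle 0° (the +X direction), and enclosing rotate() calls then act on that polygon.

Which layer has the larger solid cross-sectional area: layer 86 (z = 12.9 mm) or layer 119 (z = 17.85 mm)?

Layer 86 (z = 12.9): the cube does not reach this height (z outside [0, 4]); the 8.5×22 cube at (-1, 1.5) contributes its full rectangle (area 187.00 mm²); the 11.5×14.5 cube at (16, -0.5) contributes its full rectangle (area 166.75 mm²); Combining (union): the 2 present regions are separate (no shared area or edge), so areas and boundary lengths simply add and each stays a separate island — area = 353.75 mm²; the cylinder at (-0.5, -2): section is a regular 6-gon, circumradius r=8 (area = (6/2)·8.000²·sin(360°/6) = 166.28 mm²); Taking the union: the regions partially overlap — summed areas 520.03 mm² minus the doubly-counted overlap 18.82 mm² gives 501.21 mm² — area = 501.21 mm²; (rotated 40° about Z; rotation is an isometry so areas/perimeters/island counts are preserved). So its area = 501.21 mm². Layer 119 (z = 17.85): the cube is absent (z outside [0, 4]); the cube at (-1, 1.5) does not reach this height (z outside [3.5, 14]); the cube at (16, -0.5) (footprint 11.5×14.5) is included at this height (area 166.75 mm²); Combining (union): only the 11.5×14.5 cube at (16, -0.5) is present, so the union is just that shape — area = 166.75 mm²; the cylinder at (-0.5, -2) is not intersected at this z (z outside [4, 13]); Taking the union: only the result so far is present, so the union is just that shape — area = 166.75 mm²; (whole slice rotated 40° about Z — lengths, areas and connectivity unchanged). So its area = 166.75 mm². Layer 86 is larger (501.21 vs 166.75 mm²).

layer 86 (z = 12.9 mm)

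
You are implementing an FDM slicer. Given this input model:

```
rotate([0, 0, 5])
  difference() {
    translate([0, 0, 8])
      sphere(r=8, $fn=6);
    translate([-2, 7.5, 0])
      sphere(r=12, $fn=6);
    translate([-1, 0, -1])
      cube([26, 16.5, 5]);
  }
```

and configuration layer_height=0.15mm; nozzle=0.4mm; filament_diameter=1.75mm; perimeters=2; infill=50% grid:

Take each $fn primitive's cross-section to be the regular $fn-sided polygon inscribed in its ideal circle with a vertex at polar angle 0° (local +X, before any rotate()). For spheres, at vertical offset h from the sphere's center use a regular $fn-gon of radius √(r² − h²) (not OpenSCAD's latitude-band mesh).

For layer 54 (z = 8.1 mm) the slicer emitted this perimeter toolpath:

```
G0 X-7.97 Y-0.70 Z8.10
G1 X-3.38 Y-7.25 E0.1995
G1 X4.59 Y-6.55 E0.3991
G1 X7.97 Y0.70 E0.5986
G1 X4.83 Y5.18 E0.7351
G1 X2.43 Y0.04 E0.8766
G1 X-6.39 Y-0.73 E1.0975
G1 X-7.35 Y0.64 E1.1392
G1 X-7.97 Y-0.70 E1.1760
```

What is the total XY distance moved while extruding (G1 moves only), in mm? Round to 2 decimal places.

Sum the Euclidean lengths of each G1 segment: total = 47.14 mm.

47.14 mm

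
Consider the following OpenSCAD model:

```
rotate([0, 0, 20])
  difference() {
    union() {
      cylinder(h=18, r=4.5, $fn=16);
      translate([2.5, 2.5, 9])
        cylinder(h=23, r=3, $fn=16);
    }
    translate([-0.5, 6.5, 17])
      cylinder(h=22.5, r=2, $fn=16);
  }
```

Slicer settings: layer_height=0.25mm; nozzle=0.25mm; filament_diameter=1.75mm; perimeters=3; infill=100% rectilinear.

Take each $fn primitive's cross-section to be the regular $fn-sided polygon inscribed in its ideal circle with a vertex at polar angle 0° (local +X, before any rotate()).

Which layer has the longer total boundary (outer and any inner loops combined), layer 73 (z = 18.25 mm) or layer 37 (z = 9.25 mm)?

layer 37 (z = 9.25 mm)

Layer 73 (z = 18.25): the cylinder does not reach this height (z outside [0, 18]); the r=3 cylinder at (2.5, 2.5) contributes a regular 16-gon of circumradius 3 (perimeter = 2·16·3.000·sin(180°/16) = 18.73 mm); Combining (union): only the r=3 cylinder at (2.5, 2.5) is present, so the union is just that shape — boundary = 18.73 mm; the cylinder at (-0.5, 6.5): section is a regular 16-gon, circumradius r=2 (perimeter = 2·16·2.000·sin(180°/16) = 12.49 mm); After the difference (first − rest): starting from that combined region, the r=2 cylinder at (-0.5, 6.5) misses the remaining region (no effect) — boundary = 18.73 mm; (rotated 20° about Z; rotation is an isometry so areas/perimeters/island counts are preserved). So its perimeter = 18.73 mm. Layer 37 (z = 9.25): the cylinder: section is a regular 16-gon, circumradius r=4.5 (perimeter = 2·16·4.500·sin(180°/16) = 28.09 mm); the r=3 cylinder at (2.5, 2.5) gives a regular 16-gon of circumradius 3 (constant along its height) (perimeter = 2·16·3.000·sin(180°/16) = 18.73 mm); Taking the union: the regions partially overlap (shared area 17.02 mm²), so the edge portions inside another operand are dropped and the merged outline is re-measured after clipping — boundary = 31.39 mm; the cylinder at (-0.5, 6.5) is not intersected at this z (z outside [17, 39.5]); After the difference (first − rest): none of the subtracted shapes is present at this height, so that combined region is unchanged — boundary = 31.39 mm; (rotated 20° about Z; rotation is an isometry so areas/perimeters/island counts are preserved). So its perimeter = 31.39 mm. Layer 37 is larger (31.39 vs 18.73 mm).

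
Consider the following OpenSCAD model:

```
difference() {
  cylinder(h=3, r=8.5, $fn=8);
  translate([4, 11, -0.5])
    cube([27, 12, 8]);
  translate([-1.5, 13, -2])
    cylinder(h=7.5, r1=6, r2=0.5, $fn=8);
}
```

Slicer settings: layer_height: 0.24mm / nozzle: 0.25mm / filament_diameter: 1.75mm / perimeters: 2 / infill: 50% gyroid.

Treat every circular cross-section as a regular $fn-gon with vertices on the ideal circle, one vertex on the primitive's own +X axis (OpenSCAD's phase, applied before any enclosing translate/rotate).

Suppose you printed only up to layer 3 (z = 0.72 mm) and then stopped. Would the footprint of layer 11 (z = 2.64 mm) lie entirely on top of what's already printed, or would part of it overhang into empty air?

Compare the two slices. At z = 0.72: the r=8.5 cylinder gives a regular 8-gon of circumradius 8.5 (constant along its height) (area = (8/2)·8.500²·sin(360°/8) = 204.35 mm²); the cube at (4, 11) is present — its section is the full 27×12 rectangle (area 324.00 mm²); the cone at (-1.5, 13) (r1=6→r2=0.5) has section circumradius 4.005 here — a regular 8-gon (area = (8/2)·4.005²·sin(360°/8) = 45.38 mm²); After the difference (first − rest): starting from the r=8.5 cylinder (204.35 mm²), the 27×12 cube at (4, 11) misses the remaining region (no effect); the cone at (-1.5, 13) misses the remaining region (no effect) — area = 204.35 mm². At z = 2.64: the r=8.5 cylinder gives a regular 8-gon of circumradius 8.5 (constant along its height) (area = (8/2)·8.500²·sin(360°/8) = 204.35 mm²); the cube at (4, 11) is present — its section is the full 27×12 rectangle (area 324.00 mm²); the cone at (-1.5, 13) contributes a regular 8-gon of circumradius 2.597 (interpolated between r1=6 and r2=0.5 at t=0.619) (area = (8/2)·2.597²·sin(360°/8) = 19.08 mm²); Subtracting the remaining from the first: starting from the r=8.5 cylinder (204.35 mm²), the 27×12 cube at (4, 11) misses the remaining region (no effect); the cone at (-1.5, 13) misses the remaining region (no effect) — area = 204.35 mm². Checking containment: the cross-section at z = 2.64 is a subset of the cross-section at z = 0.72.

entirely on top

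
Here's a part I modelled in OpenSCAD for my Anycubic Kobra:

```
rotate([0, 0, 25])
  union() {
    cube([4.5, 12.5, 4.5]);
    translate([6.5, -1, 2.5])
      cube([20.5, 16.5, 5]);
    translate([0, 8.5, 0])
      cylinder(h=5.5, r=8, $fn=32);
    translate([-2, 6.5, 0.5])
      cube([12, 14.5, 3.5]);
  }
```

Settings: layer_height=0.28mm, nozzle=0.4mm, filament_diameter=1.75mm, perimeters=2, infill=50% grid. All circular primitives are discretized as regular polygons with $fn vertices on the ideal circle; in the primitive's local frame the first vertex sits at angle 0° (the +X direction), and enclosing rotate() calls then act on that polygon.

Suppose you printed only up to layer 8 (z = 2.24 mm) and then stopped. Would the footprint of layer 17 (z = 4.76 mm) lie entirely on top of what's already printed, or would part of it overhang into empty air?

Compare the two slices. At z = 2.24: the cube (footprint 4.5×12.5) is included at this height (area 56.25 mm²); the cube at (6.5, -1) does not reach this height (z outside [2.5, 7.5]); the cylinder at (0, 8.5): section is a regular 32-gon, circumradius r=8 (area = (32/2)·8.000²·sin(360°/32) = 199.77 mm²); the cube at (-2, 6.5) (footprint 12×14.5) is included at this height (area 174.00 mm²); Combining (union): the regions partially overlap — summed areas 430.02 mm² minus the doubly-counted overlap 137.39 mm² gives 292.63 mm² — area = 292.63 mm²; (rotated 25° about Z; rotation is an isometry so areas/perimeters/island counts are preserved). At z = 4.76: the cube is not intersected at this z (z outside [0, 4.5]); the cube at (6.5, -1) (footprint 20.5×16.5) is included at this height (area 338.25 mm²); the r=8 cylinder at (0, 8.5) gives a regular 32-gon of circumradius 8 (constant along its height) (area = (32/2)·8.000²·sin(360°/32) = 199.77 mm²); the cube at (-2, 6.5) does not reach this height (z outside [0.5, 4]); Taking the union: the regions partially overlap — summed areas 538.02 mm² minus the doubly-counted overlap 9.27 mm² gives 528.75 mm² — area = 528.75 mm²; (rotated 25° about Z; rotation is an isometry so areas/perimeters/island counts are preserved). Checking containment: at z = 4.76 the cross-section extends beyond the z = 2.24 cross-section by about 304.90 mm².

part overhangs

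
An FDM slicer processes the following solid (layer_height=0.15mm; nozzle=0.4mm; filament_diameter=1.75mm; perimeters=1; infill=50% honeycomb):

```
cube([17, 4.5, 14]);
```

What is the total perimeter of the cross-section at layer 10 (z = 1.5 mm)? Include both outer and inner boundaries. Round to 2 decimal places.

At z = 1.5 mm: the cube (footprint 17×4.5) is included at this height (perimeter 43.00 mm). Overall, the cross-section is a single solid region. Total boundary length (outer) = 43.00 mm.

43.00 mm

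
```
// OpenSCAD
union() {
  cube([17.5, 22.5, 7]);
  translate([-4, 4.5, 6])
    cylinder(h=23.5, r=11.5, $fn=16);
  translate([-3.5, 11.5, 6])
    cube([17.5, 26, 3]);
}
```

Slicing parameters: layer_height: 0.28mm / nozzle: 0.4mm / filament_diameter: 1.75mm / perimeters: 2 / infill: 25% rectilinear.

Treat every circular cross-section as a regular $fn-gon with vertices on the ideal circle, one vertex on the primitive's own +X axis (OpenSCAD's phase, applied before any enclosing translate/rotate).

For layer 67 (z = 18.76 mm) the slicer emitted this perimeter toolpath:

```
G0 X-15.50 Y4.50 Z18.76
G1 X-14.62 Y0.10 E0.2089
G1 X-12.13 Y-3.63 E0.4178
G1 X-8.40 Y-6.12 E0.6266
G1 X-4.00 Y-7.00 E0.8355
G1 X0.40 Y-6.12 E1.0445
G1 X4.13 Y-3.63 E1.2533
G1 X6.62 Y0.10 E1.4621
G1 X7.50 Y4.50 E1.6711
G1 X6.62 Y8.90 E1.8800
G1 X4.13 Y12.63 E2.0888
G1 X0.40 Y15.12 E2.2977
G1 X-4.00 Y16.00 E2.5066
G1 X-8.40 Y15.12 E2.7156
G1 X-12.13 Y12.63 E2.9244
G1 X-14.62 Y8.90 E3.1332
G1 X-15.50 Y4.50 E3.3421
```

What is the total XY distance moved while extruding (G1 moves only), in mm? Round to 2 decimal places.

Sum the Euclidean lengths of each G1 segment: total = 71.78 mm.

71.78 mm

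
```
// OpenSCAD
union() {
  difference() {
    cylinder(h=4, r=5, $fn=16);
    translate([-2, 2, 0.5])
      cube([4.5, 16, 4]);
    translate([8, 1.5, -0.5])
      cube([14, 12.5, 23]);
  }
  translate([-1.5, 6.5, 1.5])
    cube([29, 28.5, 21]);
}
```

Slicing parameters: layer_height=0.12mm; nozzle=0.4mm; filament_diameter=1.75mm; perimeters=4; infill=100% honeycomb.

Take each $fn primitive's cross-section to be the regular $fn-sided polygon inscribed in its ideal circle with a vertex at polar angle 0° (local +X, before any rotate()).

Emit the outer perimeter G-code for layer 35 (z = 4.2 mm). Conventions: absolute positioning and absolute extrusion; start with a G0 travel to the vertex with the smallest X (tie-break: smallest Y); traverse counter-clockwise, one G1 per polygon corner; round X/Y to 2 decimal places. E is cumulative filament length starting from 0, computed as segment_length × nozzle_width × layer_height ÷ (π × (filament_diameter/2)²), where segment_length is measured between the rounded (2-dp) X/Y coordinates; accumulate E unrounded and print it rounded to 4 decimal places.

At z = 4.2 mm: the cylinder is not intersected at this z (z outside [0, 4]); the 4.5×16 cube at (-2, 2) contributes its full rectangle; the 14×12.5 cube at (8, 1.5) contributes its full rectangle; Taking the first minus the rest: the first operand is absent here, so nothing remains; the cube at (-1.5, 6.5) is present — its section is the full 29×28.5 rectangle; Combining (union): only the 29×28.5 cube at (-1.5, 6.5) is present, so the union is just that shape — 1 connected region. The outline is a single polygon with 4 vertices. Extrusion per mm of travel: 0.4 × 0.12 / (π × 0.875²) = 0.019956. Accumulating E over each segment gives final E = 2.2949.

G0 X-1.50 Y6.50 Z4.20
G1 X27.50 Y6.50 E0.5787
G1 X27.50 Y35.00 E1.1475
G1 X-1.50 Y35.00 E1.7262
G1 X-1.50 Y6.50 E2.2949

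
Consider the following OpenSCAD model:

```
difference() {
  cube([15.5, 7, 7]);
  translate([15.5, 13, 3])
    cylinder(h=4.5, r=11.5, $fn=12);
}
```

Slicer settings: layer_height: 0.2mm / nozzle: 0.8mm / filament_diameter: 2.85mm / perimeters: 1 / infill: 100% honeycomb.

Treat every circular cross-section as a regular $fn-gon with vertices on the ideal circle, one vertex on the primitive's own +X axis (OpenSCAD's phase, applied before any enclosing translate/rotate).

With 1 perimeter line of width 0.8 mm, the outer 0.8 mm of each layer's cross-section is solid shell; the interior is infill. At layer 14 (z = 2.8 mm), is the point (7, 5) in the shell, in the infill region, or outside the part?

infill

At z = 2.8 mm: the cube is present — its section is the full 15.5×7 rectangle; the cylinder at (15.5, 13) does not reach this height (z outside [3, 7.5]); After the difference (first − rest): none of the subtracted shapes is present at this height, so the 15.5×7 cube is unchanged — 1 connected region. Overall, the cross-section is a single solid region. The nearest boundary edge runs (15.50, 7.00)→(0.00, 7.00); distance from the point to it = 2.00 mm. The point is inside the cross-section and 2.00 mm from the nearest boundary — more than the 0.8 mm shell width (1 × 0.8), so it's in the infill interior.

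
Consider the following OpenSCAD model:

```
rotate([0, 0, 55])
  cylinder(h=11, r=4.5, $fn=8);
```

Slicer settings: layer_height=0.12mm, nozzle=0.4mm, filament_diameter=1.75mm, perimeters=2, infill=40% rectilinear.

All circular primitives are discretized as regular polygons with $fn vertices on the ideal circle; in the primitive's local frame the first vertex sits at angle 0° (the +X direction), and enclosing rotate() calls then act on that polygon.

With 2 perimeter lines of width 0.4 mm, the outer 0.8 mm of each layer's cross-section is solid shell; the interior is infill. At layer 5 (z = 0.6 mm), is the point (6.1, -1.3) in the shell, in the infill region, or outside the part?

outside

At z = 0.6 mm: the r=4.5 cylinder contributes a regular 8-gon of circumradius 4.5; (rotated 55° about Z; rotation is an isometry so areas/perimeters/island counts are preserved). Overall, the cross-section is a single solid region. Undo the 55° rotation: the query point maps to (2.434, -5.742) in the un-rotated model frame. The nearest boundary edge runs (-0.00, -4.50)→(3.18, -3.18); distance from the point to it = 2.08 mm. The point is not inside any of the regions above, so it lies outside the cross-section (2.08 mm from the nearest boundary).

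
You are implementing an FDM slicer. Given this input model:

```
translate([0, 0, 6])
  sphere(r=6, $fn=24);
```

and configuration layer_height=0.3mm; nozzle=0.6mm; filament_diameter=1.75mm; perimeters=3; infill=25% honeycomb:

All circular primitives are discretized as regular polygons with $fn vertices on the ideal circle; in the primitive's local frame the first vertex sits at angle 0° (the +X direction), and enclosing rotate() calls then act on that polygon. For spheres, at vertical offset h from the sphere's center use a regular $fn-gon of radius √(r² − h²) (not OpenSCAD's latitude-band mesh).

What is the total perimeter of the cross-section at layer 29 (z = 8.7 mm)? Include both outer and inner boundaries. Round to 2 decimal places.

33.57 mm

At z = 8.7 mm: the r=6 sphere contributes a regular 24-gon of circumradius √(6²−2.7²) = 5.358 (perimeter = 2·24·5.358·sin(180°/24) = 33.57 mm). Overall, the cross-section is a single solid region. Total boundary length (outer) = 33.57 mm.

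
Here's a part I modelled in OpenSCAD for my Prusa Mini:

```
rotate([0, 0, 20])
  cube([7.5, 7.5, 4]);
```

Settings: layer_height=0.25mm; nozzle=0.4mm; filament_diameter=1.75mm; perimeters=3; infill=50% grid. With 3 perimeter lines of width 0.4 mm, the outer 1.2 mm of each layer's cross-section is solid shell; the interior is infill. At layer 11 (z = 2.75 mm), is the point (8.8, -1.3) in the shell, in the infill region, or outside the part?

At z = 2.75 mm: the cube (footprint 7.5×7.5) is included at this height; (rotated 20° about Z; rotation is an isometry so areas/perimeters/island counts are preserved). Overall, the cross-section is a single solid region. Undo the 20° rotation: the query point maps to (7.825, -4.231) in the un-rotated model frame. The nearest boundary edge runs (0.00, 0.00)→(7.50, 0.00); distance from the point to it = 4.24 mm. The point is not inside any of the regions above, so it lies outside the cross-section (4.24 mm from the nearest boundary).

outside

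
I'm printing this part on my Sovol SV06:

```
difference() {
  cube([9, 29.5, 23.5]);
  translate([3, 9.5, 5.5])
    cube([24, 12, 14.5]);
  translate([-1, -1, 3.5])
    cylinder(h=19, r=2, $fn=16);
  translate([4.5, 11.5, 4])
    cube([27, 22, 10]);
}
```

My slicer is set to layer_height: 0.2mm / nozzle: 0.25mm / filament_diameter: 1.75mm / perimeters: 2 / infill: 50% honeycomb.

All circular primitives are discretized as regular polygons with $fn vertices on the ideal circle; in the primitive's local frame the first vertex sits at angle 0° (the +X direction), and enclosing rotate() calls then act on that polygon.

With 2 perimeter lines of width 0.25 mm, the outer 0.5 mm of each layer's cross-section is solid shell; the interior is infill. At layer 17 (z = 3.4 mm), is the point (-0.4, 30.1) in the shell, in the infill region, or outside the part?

outside

At z = 3.4 mm: the 9×29.5 cube contributes its full rectangle; the cube at (3, 9.5) is absent (z outside [5.5, 20]); the cylinder at (-1, -1) does not reach this height (z outside [3.5, 22.5]); the cube at (4.5, 11.5) is not intersected at this z (z outside [4, 14]); Subtracting the remaining from the first: none of the subtracted shapes is present at this height, so the 9×29.5 cube is unchanged — 1 connected region. Overall, the cross-section is a single solid region. The nearest boundary edge runs (9.00, 29.50)→(0.00, 29.50); distance from the point to it = 0.72 mm. The point is not inside any of the regions above, so it lies outside the cross-section (0.72 mm from the nearest boundary).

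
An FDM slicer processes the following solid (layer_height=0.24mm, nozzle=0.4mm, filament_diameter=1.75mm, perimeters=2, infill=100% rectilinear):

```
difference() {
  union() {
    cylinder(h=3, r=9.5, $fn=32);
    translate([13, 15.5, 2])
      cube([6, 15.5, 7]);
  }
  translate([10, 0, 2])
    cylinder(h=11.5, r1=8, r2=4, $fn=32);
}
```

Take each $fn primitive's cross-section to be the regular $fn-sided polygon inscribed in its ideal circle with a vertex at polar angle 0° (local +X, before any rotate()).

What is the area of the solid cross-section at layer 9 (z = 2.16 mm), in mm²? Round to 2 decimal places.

301.55 mm²

At z = 2.16 mm: the cylinder: section is a regular 32-gon, circumradius r=9.5 (area = (32/2)·9.500²·sin(360°/32) = 281.71 mm²); the cube at (13, 15.5) (footprint 6×15.5) is included at this height (area 93.00 mm²); Merging all regions: the 2 present regions are separate (no shared area or edge), so areas and boundary lengths simply add and each stays a separate island — area = 374.71 mm²; the cone at (10, 0) (r1=8→r2=4) has section circumradius 7.944 here — a regular 32-gon (area = (32/2)·7.944²·sin(360°/32) = 197.00 mm²); Taking the first minus the rest: starting from the result so far (374.71 mm²), the cone at (10, 0) partially overlaps it — only the 73.16 mm² overlap (of its 197.00 mm²) is removed, clipping the outline — area = 301.55 mm². Overall, the cross-section has 2 separate islands. Net area = 301.55 mm².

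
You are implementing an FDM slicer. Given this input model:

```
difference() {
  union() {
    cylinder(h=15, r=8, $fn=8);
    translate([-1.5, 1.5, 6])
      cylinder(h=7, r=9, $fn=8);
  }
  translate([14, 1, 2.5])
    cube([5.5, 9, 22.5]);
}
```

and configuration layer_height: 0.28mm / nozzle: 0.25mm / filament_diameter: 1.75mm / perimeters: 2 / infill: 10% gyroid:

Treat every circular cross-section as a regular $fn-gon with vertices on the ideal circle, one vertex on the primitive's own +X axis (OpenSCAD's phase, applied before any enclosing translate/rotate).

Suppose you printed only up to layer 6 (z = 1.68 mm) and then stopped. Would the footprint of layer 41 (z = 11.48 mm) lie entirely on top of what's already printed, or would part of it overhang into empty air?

part overhangs

Compare the two slices. At z = 1.68: the r=8 cylinder contributes a regular 8-gon of circumradius 8 (area = (8/2)·8.000²·sin(360°/8) = 181.02 mm²); the cylinder at (-1.5, 1.5) does not reach this height (z outside [6, 13]); Taking the union: only the r=8 cylinder is present, so the union is just that shape — area = 181.02 mm²; the cube at (14, 1) does not reach this height (z outside [2.5, 25]); After the difference (first − rest): none of the subtracted shapes is present at this height, so that combined region is unchanged — area = 181.02 mm². At z = 11.48: the r=8 cylinder contributes a regular 8-gon of circumradius 8 (area = (8/2)·8.000²·sin(360°/8) = 181.02 mm²); the r=9 cylinder at (-1.5, 1.5) contributes a regular 8-gon of circumradius 9 (area = (8/2)·9.000²·sin(360°/8) = 229.10 mm²); Combining (union): the regions partially overlap — summed areas 410.12 mm² minus the doubly-counted overlap 167.70 mm² gives 242.42 mm² — area = 242.42 mm²; the 5.5×9 cube at (14, 1) contributes its full rectangle (area 49.50 mm²); After the difference (first − rest): starting from that combined region (242.42 mm²), the 5.5×9 cube at (14, 1) misses the remaining region (no effect) — area = 242.42 mm². Checking containment: at z = 11.48 the cross-section extends beyond the z = 1.68 cross-section by about 61.40 mm².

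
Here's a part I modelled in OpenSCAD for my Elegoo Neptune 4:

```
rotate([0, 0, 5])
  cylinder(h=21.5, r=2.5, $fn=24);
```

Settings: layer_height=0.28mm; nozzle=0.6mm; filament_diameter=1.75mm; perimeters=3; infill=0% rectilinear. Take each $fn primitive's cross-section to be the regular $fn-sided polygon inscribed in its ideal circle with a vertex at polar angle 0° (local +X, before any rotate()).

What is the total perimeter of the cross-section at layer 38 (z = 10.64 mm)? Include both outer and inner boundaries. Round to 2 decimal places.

15.66 mm

At z = 10.64 mm: the r=2.5 cylinder contributes a regular 24-gon of circumradius 2.5 (perimeter = 2·24·2.500·sin(180°/24) = 15.66 mm); (rotated 5° about Z; rotation is an isometry so areas/perimeters/island counts are preserved). Overall, the cross-section is a single solid region. Total boundary length (outer) = 15.66 mm.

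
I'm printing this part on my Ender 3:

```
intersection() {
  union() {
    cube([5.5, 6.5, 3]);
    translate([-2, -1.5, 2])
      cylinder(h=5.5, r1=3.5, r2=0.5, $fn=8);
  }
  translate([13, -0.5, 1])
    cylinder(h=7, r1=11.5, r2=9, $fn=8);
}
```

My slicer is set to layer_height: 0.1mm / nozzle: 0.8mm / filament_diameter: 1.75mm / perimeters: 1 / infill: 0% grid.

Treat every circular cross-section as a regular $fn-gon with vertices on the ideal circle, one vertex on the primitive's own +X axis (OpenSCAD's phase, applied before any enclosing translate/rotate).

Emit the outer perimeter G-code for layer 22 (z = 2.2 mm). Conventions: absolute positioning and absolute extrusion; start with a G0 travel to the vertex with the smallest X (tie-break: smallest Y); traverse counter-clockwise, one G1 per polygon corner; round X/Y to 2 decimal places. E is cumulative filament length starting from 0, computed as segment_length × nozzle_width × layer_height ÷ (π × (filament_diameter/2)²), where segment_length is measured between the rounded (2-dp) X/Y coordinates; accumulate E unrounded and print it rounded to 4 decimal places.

G0 X2.14 Y0.00 Z2.20
G1 X5.50 Y0.00 E0.1118
G1 X5.50 Y6.50 E0.3279
G1 X4.83 Y6.50 E0.3502
G1 X2.14 Y0.00 E0.5842

At z = 2.2 mm: the cube (footprint 5.5×6.5) is included at this height; the cone at (-2, -1.5): at t=0.036 of its height the radius interpolates to r₁+(r₂−r₁)t = 3.391, giving a regular 8-gon of that circumradius; Taking the union: the regions partially overlap (shared area 0.56 mm²), so overlapping operands fuse into one piece — 1 connected region; the cone at (13, -0.5) contributes a regular 8-gon of circumradius 11.071 (interpolated between r1=11.5 and r2=9 at t=0.171); Taking the intersection: the cone at (13, -0.5) partially overlaps the result so far; clipping to the common part keeps 13.12 mm² — 1 connected region. The outline is a single polygon with 4 vertices. Extrusion per mm of travel: 0.8 × 0.1 / (π × 0.875²) = 0.033260. Accumulating E over each segment gives final E = 0.5842.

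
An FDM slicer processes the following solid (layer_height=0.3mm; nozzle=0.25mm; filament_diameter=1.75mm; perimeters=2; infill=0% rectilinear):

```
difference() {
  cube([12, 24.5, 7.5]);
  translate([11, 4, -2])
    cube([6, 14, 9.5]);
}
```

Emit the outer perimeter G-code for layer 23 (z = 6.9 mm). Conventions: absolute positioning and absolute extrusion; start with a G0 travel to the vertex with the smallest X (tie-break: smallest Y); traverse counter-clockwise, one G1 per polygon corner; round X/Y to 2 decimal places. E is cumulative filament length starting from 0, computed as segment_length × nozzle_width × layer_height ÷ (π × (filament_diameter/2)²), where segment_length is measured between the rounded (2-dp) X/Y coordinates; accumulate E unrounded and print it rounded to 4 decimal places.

G0 X0.00 Y0.00 Z6.90
G1 X12.00 Y0.00 E0.3742
G1 X12.00 Y4.00 E0.4989
G1 X11.00 Y4.00 E0.5301
G1 X11.00 Y18.00 E0.9666
G1 X12.00 Y18.00 E0.9978
G1 X12.00 Y24.50 E1.2005
G1 X0.00 Y24.50 E1.5747
G1 X0.00 Y0.00 E2.3386

At z = 6.9 mm: the cube is present — its section is the full 12×24.5 rectangle; the cube at (11, 4) (footprint 6×14) is included at this height; Taking the first minus the rest: starting from the 12×24.5 cube, the 6×14 cube at (11, 4) partially overlaps it — only the 14.00 mm² overlap (of its 84.00 mm²) is removed, clipping the outline — 1 connected region. The outline is a single polygon with 8 vertices. Extrusion per mm of travel: 0.25 × 0.3 / (π × 0.875²) = 0.031181. Accumulating E over each segment gives final E = 2.3386.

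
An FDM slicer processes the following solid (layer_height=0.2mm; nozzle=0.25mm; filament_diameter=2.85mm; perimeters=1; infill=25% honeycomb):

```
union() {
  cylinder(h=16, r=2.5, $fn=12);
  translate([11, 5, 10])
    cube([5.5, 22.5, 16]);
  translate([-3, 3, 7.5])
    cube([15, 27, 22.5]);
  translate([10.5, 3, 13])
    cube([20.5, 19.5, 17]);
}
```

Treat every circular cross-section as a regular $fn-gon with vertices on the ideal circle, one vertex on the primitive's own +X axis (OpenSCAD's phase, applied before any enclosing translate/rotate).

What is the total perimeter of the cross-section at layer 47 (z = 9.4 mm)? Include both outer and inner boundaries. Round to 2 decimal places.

99.53 mm

At z = 9.4 mm: the r=2.5 cylinder gives a regular 12-gon of circumradius 2.5 (constant along its height) (perimeter = 2·12·2.500·sin(180°/12) = 15.53 mm); the cube at (11, 5) does not reach this height (z outside [10, 26]); the 15×27 cube at (-3, 3) contributes its full rectangle (perimeter 84.00 mm); the cube at (10.5, 3) is absent (z outside [13, 30]); Merging all regions: the 2 present regions are separate (no shared area or edge), so areas and boundary lengths simply add and each stays a separate island — boundary = 99.53 mm. Overall, the cross-section has 2 separate islands. Total boundary length (outer) = 99.53 mm.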